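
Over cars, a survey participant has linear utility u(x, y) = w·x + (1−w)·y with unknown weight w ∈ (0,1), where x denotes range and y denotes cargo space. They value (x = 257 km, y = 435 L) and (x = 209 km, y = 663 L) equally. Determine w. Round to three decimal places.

Indifference: w·257 + (1−w)·435 = w·209 + (1−w)·663.
w·(257−209) = (1−w)·(663−435), i.e. w·48 = (1−w)·228.
The marginal rate of substitution is 228/48, so w = 228/(48+228) = 0.826.

w = 0.826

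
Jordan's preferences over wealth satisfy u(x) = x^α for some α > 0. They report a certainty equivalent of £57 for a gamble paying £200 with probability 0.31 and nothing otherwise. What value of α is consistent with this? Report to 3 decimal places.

The lottery's expected utility is 0.31·u(200) + 0.69·u(0) = 0.31·200^α (since u(0) = 0 for α > 0).
Equating: 57^α = 0.31·200^α, i.e. 0.2850^α = 0.31.
Taking logs: α·ln(57/200) = ln(0.31), so α = -1.171183 / -1.255266 ≈ 0.933.

α ≈ 0.933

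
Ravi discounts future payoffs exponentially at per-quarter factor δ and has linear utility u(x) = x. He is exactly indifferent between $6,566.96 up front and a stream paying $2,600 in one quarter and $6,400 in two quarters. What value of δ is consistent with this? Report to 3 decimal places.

δ ≈ 0.830

Present value of the stream is 2600·δ + 6400·δ². Indifference gives 2600δ + 6400δ² = 6566.96.
So 6400δ² + 2600δ − 6566.96 = 0.
The positive root is δ = [−2600 + √(2600² + 4·6400·6566.96)] / (2·6400) = (−2600 + 13224.000)/12800 ≈ 0.830.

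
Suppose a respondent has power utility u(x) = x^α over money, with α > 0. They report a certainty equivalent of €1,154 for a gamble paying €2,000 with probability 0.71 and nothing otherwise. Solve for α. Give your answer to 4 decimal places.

EU(lottery) = 0.71·2000^α + 0.29·0 = 0.71·2000^α.
Equating: 1154^α = 0.71·2000^α, i.e. 0.5770^α = 0.71.
α = ln(0.71) / ln(1154/2000) = -0.3424903/-0.5499130 ≈ 0.6228.

α ≈ 0.6228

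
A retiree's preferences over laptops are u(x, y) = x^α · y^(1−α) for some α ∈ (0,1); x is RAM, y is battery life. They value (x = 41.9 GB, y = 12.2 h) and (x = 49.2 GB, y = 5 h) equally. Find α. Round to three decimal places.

α ≈ 0.847

The Cobb–Douglas utilities coincide, so 41.9^α·12.2^(1−α) = 49.2^α·5^(1−α).
Rearrange to (41.9/49.2)^α = (5/12.2)^(1−α) and take logs: α·-0.160608 = (1−α)·-0.891998.
So α/(1−α) = (-0.891998)/(-0.160608) = 5.553883, and α = 5.553883/6.553883 ≈ 0.847.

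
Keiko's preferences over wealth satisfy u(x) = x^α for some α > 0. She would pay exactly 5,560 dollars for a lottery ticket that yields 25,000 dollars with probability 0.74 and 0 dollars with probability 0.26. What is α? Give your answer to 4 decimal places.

α ≈ 0.2003

EU(lottery) = 0.74·25000^α + 0.26·0 = 0.74·25000^α.
Equating: 5560^α = 0.74·25000^α, i.e. 0.2224^α = 0.74.
α = ln(0.74) / ln(5560/25000) = -0.3011051/-1.5032777 ≈ 0.2003.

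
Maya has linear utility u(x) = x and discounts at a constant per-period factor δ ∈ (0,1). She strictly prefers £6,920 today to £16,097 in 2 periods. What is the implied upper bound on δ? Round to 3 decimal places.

δ < 0.656

Comparing present values: 6920 > δ^2·16097.
Dividing by 16097: δ^2 < 0.42989. Both sides are positive, so the square root keeps the direction.
δ < (6920/16097)^(1/2) ≈ 0.656.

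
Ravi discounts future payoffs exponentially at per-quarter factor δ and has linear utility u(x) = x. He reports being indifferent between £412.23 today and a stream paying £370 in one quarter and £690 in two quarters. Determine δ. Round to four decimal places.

δ ≈ 0.5500

Equating present values: 412.23 = 370δ + 690δ².
That is, 690δ² + 370δ − 412.23 = 0, a quadratic in δ.
The positive root is δ = [−370 + √(370² + 4·690·412.23)] / (2·690) = (−370 + 1129.006)/1380 ≈ 0.5500.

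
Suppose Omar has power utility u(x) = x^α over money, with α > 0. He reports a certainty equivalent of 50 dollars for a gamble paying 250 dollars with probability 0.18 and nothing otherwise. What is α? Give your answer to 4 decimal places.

α ≈ 1.0655

EU(lottery) = 0.18·250^α + 0.82·0 = 0.18·250^α.
Equating: 50^α = 0.18·250^α, i.e. 0.2000^α = 0.18.
Taking logs: α·ln(50/250) = ln(0.18), so α = -1.7147984 / -1.6094379 ≈ 1.0655.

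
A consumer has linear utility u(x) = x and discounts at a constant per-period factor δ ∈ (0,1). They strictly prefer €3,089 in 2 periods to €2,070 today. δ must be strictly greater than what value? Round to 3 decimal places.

δ > 0.819

Under u(x) = x this choice says 2070 < δ^2·3089.
Dividing by 3089: δ^2 > 0.67012. Both sides are positive, so the square root keeps the direction.
δ > 0.67012^(1/2) = 0.819.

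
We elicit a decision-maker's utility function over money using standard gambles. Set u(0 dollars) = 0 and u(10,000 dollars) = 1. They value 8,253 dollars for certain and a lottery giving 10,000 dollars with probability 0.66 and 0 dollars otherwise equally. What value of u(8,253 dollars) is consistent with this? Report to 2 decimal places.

The indifference gives u(8,253 dollars) = 0.66·u(10,000 dollars) + 0.34·u(0 dollars) = 0.66·1 + 0.34·0 = 0.66.

0.66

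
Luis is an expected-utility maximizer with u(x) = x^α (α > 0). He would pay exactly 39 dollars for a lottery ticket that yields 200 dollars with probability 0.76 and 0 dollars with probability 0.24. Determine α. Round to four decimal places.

α ≈ 0.1679

Since u(0) = 0, the lottery's EU is 0.76·200^α.
Equating: 39^α = 0.76·200^α, i.e. 0.1950^α = 0.76.
Take logs: α = ln 0.76 / ln(39/200) ≈ 0.167876.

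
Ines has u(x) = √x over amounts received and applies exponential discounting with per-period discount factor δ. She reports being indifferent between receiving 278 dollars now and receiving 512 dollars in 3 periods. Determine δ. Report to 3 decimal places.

The payoff in 3 periods is discounted by δ^3, so u(278) = δ^3·u(512) and δ^3 = u(278)/u(512).
Since u(x) = √x, δ^3 = √(278/512) = 0.73686.
So δ = 0.73686^(1/3) ≈ 0.903.

δ ≈ 0.903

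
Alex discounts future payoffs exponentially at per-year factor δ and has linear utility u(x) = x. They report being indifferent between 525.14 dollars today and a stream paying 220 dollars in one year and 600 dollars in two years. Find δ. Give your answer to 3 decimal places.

δ ≈ 0.770

Present value of the stream is 220·δ + 600·δ². Indifference gives 220δ + 600δ² = 525.14.
Rearranged: 600δ² + 220δ − 525.14 = 0.
The positive root is δ = [−220 + √(220² + 4·600·525.14)] / (2·600) = (−220 + 1144.000)/1200 ≈ 0.770.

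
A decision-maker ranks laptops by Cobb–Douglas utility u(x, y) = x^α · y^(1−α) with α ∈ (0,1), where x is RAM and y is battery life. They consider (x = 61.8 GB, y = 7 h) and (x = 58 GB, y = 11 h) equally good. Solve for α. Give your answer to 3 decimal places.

Indifference: 61.8^α · 7^(1−α) = 58^α · 11^(1−α).
Taking logs: α·ln 61.8 + (1−α)·ln 7 = α·ln 58 + (1−α)·ln 11, i.e. α·0.063460 = (1−α)·0.451985.
So α/(1−α) = (0.451985)/(0.063460) = 7.122361, and α = 7.122361/8.122361 ≈ 0.877.

α ≈ 0.877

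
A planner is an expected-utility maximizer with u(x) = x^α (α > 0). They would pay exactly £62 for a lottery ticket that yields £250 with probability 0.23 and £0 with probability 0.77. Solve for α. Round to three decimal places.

α ≈ 1.054

The lottery's expected utility is 0.23·u(250) + 0.77·u(0) = 0.23·250^α (since u(0) = 0 for α > 0).
Setting u(62) equal to that: 62^α = 0.23·250^α ⇒ (62/250)^α = 0.23.
Take logs: α = ln 0.23 / ln(62/250) ≈ 1.05404.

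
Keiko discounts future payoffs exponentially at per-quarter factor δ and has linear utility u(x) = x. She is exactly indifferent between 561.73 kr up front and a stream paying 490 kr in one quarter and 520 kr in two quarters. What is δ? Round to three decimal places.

δ ≈ 0.670

Equating present values: 561.73 = 490δ + 520δ².
Rearranged: 520δ² + 490δ − 561.73 = 0.
By the quadratic formula (taking the positive root), δ = (−490 + √1408498.40) / 1040 ≈ 0.670.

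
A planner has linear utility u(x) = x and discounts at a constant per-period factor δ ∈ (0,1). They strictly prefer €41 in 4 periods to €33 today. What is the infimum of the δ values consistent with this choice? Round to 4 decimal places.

Under u(x) = x this choice says 33 < δ^4·41.
So δ^4 > 33/41 = 0.80488; taking the 4th root of both positive sides preserves the inequality.
δ > (33/41)^(1/4) ≈ 0.9472.

δ > 0.9472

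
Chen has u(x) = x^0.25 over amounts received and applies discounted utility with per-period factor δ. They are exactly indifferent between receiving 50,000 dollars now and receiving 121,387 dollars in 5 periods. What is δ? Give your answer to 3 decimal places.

Equating discounted utilities: u(50000) = δ^5·u(121387) ⇒ δ^5 = u(50000)/u(121387).
With u(x) = x^0.25: δ^5 = 50000^0.25/121387^0.25 = (50000/121387)^0.25 = 0.80112.
So δ = 0.80112^(1/5) ≈ 0.957.

δ ≈ 0.957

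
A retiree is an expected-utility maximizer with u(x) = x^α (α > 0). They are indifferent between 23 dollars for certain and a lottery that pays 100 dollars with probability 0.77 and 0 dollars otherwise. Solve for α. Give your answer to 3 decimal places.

α ≈ 0.178

The lottery's expected utility is 0.77·u(100) + 0.23·u(0) = 0.77·100^α (since u(0) = 0 for α > 0).
Equating: 23^α = 0.77·100^α, i.e. 0.2300^α = 0.77.
Taking logs: α·ln(23/100) = ln(0.77), so α = -0.261365 / -1.469676 ≈ 0.178.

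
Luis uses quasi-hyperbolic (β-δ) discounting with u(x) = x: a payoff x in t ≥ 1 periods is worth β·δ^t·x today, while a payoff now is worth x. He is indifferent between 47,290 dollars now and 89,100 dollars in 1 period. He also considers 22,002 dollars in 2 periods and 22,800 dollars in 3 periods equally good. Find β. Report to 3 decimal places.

β ≈ 0.550

The second indifference involves only future payoffs, so β cancels: β·δ^2·22002 = β·δ^3·22800, giving δ = 22002/22800 = 0.96500.
Now use the now-vs-future pair: 47290 = β·δ·89100 gives β = 47290/(0.96500·89100) ≈ 0.550.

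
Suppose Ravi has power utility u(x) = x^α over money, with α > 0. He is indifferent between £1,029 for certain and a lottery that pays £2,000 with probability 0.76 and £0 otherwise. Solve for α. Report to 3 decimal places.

The lottery's expected utility is 0.76·u(2000) + 0.24·u(0) = 0.76·2000^α (since u(0) = 0 for α > 0).
Setting u(1029) equal to that: 1029^α = 0.76·2000^α ⇒ (1029/2000)^α = 0.76.
α = ln(0.76) / ln(1029/2000) = -0.274437/-0.664560 ≈ 0.413.

α ≈ 0.413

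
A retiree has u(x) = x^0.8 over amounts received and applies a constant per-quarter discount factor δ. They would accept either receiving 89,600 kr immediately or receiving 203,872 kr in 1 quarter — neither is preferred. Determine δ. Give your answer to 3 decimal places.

δ ≈ 0.518

The payoff in 1 quarter is discounted by δ, so u(89600) = δ·u(203872) and δ = u(89600)/u(203872).
With u(x) = x^0.8: δ = 89600^0.8/203872^0.8 = (89600/203872)^0.8 = 0.51804.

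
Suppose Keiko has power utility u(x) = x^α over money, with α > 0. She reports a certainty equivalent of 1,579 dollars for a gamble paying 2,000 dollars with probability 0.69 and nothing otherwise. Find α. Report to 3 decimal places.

Since u(0) = 0, the lottery's EU is 0.69·2000^α.
Setting u(1579) equal to that: 1579^α = 0.69·2000^α ⇒ (1579/2000)^α = 0.69.
α = ln(0.69) / ln(1579/2000) = -0.371064/-0.236355 ≈ 1.570.

α ≈ 1.570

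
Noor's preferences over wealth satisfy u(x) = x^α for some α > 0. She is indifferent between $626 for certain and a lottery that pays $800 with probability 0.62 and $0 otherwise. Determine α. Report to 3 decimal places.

EU(lottery) = 0.62·800^α + 0.38·0 = 0.62·800^α.
Indifference: 626^α = 0.62·800^α, so (626/800)^α = 0.62.
Taking logs: α·ln(626/800) = ln(0.62), so α = -0.478036 / -0.245261 ≈ 1.949.

α ≈ 1.949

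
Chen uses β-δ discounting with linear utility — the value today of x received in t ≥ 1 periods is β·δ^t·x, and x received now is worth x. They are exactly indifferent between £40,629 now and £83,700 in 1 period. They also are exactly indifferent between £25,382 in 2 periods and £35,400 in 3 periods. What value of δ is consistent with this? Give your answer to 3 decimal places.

δ ≈ 0.717

From the later pair, β·δ^2·25382 = β·δ^3·35400; dividing through, δ = 25382/35400 = 0.71701.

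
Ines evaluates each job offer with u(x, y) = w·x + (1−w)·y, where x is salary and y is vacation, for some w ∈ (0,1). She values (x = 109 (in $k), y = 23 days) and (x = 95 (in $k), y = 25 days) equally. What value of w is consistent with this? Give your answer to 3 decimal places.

u(109,23) = u(95,25) means w·109 + (1−w)·23 = w·95 + (1−w)·25.
Rearranging, 14·w − 2·(1−w) = 0.
The marginal rate of substitution is 2/14, so w = 2/(14+2) = 0.125.

w = 0.125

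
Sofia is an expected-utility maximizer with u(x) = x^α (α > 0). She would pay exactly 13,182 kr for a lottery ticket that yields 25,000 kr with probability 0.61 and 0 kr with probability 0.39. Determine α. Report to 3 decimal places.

The lottery's expected utility is 0.61·u(25000) + 0.39·u(0) = 0.61·25000^α (since u(0) = 0 for α > 0).
Indifference: 13182^α = 0.61·25000^α, so (13182/25000)^α = 0.61.
Taking logs: α·ln(13182/25000) = ln(0.61), so α = -0.494296 / -0.640024 ≈ 0.772.

α ≈ 0.772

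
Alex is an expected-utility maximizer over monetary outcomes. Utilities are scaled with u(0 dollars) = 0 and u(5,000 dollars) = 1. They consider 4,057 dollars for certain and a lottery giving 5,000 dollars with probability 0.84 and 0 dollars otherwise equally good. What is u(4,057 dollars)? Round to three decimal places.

0.840

By the standard-gamble method, u(4,057 dollars) is just the indifference probability on the best outcome: 0.84.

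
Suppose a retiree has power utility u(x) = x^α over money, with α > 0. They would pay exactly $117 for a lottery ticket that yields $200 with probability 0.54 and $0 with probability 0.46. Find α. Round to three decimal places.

EU(lottery) = 0.54·200^α + 0.46·0 = 0.54·200^α.
Setting u(117) equal to that: 117^α = 0.54·200^α ⇒ (117/200)^α = 0.54.
α = ln(0.54) / ln(117/200) = -0.616186/-0.536143 ≈ 1.149.

α ≈ 1.149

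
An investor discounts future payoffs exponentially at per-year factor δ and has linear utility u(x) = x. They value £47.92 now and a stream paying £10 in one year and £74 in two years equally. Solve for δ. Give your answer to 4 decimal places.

The stream is worth 10δ + 74δ² today, so 10δ + 74δ² = 47.92.
Rearranged: 74δ² + 10δ − 47.92 = 0.
The positive root is δ = [−10 + √(10² + 4·74·47.92)] / (2·74) = (−10 + 119.517)/148 ≈ 0.7400.

δ ≈ 0.7400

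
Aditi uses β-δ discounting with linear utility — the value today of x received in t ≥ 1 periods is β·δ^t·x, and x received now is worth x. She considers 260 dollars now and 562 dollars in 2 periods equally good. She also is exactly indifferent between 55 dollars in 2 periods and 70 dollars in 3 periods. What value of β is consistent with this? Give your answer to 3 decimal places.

β ≈ 0.749

The second indifference involves only future payoffs, so β cancels: β·δ^2·55 = β·δ^3·70, giving δ = 55/70 = 0.78571.
Now use the now-vs-future pair: 260 = β·δ^2·562 gives β = 260/(0.61735·562) ≈ 0.749.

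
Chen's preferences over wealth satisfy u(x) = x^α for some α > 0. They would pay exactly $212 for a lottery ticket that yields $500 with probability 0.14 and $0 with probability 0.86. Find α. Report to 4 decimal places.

The lottery's expected utility is 0.14·u(500) + 0.86·u(0) = 0.14·500^α (since u(0) = 0 for α > 0).
Setting u(212) equal to that: 212^α = 0.14·500^α ⇒ (212/500)^α = 0.14.
Taking logs: α·ln(212/500) = ln(0.14), so α = -1.9661129 / -0.8580218 ≈ 2.2914.

α ≈ 2.2914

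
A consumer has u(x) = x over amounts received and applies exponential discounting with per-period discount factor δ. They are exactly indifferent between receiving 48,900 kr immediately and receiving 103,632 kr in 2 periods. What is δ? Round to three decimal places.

δ ≈ 0.687

Indifference means u(48900) = δ^2 · u(103632), so δ^2 = u(48900)/u(103632).
With u(x) = x: δ^2 = 48900/103632 = 0.47186.
So δ = 0.47186^(1/2) ≈ 0.687.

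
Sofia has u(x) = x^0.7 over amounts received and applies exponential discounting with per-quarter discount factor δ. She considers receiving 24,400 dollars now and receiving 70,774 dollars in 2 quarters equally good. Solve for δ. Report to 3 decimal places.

The payoff in 2 quarters is discounted by δ^2, so u(24400) = δ^2·u(70774) and δ^2 = u(24400)/u(70774).
Since u(x) = x^0.7, δ^2 = (24400/70774)^0.7 = 0.34476^0.7 = 0.47453.
Taking the square root: δ = 0.47453^(1/2) ≈ 0.689.

δ ≈ 0.689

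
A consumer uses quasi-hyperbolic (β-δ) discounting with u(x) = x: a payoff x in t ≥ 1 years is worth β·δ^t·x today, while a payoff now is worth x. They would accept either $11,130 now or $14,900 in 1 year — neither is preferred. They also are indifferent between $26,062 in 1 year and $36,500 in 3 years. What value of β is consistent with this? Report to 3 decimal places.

The second indifference involves only future payoffs, so β cancels: β·δ^1·26062 = β·δ^3·36500, giving δ^2 = 26062/36500 = 0.71403, so δ = 0.84500.
The first indifference: 11130 = β·δ·14900, so β = 11130/(δ·14900) = 11130/(0.84500·14900) ≈ 0.884.

β ≈ 0.884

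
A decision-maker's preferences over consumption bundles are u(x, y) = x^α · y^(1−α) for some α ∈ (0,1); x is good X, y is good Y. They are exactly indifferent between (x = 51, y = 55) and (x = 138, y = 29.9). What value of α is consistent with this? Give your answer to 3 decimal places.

Indifference: 51^α · 55^(1−α) = 138^α · 29.9^(1−α).
(51/138)^α = (29.9/55)^(1−α); take logs: α·ln(51/138) = (1−α)·ln(29.9/55), i.e. α·-0.995428 = (1−α)·-0.609475.
So α/(1−α) = (-0.609475)/(-0.995428) = 0.612274, and α = 0.612274/1.612274 ≈ 0.380.

α ≈ 0.380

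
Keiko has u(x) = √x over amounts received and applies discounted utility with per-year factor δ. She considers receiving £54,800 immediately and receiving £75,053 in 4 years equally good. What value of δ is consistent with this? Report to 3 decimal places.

δ ≈ 0.961

Equating discounted utilities: u(54800) = δ^4·u(75053) ⇒ δ^4 = u(54800)/u(75053).
Since u(x) = √x, δ^4 = √(54800/75053) = 0.85449.
Hence δ = (0.85449)^(1/4) = 0.96145.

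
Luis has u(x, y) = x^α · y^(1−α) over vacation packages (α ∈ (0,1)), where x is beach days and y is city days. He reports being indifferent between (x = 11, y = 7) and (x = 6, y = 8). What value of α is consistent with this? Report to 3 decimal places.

α ≈ 0.181

Indifference: 11^α · 7^(1−α) = 6^α · 8^(1−α).
(11/6)^α = (8/7)^(1−α); take logs: α·ln(11/6) = (1−α)·ln(8/7), i.e. α·0.606136 = (1−α)·0.133531.
So α/(1−α) = (0.133531)/(0.606136) = 0.220299, and α = 0.220299/1.220299 ≈ 0.181.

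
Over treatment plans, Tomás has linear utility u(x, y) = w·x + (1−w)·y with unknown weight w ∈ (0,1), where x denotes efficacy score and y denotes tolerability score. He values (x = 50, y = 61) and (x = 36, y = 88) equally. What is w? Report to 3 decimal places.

Indifference: w·50 + (1−w)·61 = w·36 + (1−w)·88.
Collecting terms: w·14 = (1−w)·27.
So w/(1−w) = 27/14 = 1.9286, giving w = 27/(14+27) = 0.659.

w = 0.659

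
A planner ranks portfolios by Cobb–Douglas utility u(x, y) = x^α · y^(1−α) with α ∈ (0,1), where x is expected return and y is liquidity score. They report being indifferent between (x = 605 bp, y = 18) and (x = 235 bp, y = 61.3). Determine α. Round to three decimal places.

α ≈ 0.564

Indifference: 605^α · 18^(1−α) = 235^α · 61.3^(1−α).
(605/235)^α = (61.3/18)^(1−α); take logs: α·ln(605/235) = (1−α)·ln(61.3/18), i.e. α·0.945643 = (1−α)·1.225408.
With A = 0.945643 and B = 1.225408: α·A = (1−α)·B, so α = B/(A+B) = 1.225408/2.171051 ≈ 0.564.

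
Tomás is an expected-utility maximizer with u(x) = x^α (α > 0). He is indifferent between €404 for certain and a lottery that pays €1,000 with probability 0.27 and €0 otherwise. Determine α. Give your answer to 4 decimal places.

α ≈ 1.4446

EU(lottery) = 0.27·1000^α + 0.73·0 = 0.27·1000^α.
Equating: 404^α = 0.27·1000^α, i.e. 0.4040^α = 0.27.
α = ln(0.27) / ln(404/1000) = -1.3093333/-0.9063404 ≈ 1.4446.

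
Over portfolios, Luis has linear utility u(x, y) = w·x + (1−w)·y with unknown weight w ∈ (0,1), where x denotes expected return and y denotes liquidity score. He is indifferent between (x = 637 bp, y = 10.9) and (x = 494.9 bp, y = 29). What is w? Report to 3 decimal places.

w = 0.113

Equating utilities: w·637 + (1−w)·10.9 = w·494.9 + (1−w)·29.
Rearranging, 142.1·w − 18.1·(1−w) = 0.
Hence w = 18.1/(142.1+18.1) = 18.1/160.2 = 0.113.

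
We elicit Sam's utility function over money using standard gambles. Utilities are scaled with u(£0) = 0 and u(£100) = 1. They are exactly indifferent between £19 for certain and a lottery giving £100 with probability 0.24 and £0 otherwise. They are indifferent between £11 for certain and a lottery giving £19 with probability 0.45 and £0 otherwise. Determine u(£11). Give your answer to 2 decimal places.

0.11

The first gamble pins u(£19): it must equal 0.24·1 + 0.76·0 = 0.24.
The second indifference gives u(£11) = 0.45·u(£19) + 0.55·u(£0) = 0.45·0.24 + 0.55·0.00 = 0.1080.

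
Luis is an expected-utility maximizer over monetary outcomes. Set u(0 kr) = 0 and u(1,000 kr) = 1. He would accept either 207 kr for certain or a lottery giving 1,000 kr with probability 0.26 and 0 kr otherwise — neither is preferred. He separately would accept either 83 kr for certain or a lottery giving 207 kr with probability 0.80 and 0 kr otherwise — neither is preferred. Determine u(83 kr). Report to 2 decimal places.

From the first indifference, u(207 kr) = 0.26·u(1,000 kr) + 0.74·u(0 kr) = 0.26·1 + 0.74·0 = 0.26.
Chaining: u(83 kr) = 0.80·0.26 + 0.20·0.00 = 0.2080.

0.21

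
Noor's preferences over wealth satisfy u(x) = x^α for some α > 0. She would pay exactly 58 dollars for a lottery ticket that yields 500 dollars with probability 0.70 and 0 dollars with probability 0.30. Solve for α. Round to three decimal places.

The lottery's expected utility is 0.70·u(500) + 0.30·u(0) = 0.70·500^α (since u(0) = 0 for α > 0).
Equating: 58^α = 0.70·500^α, i.e. 0.1160^α = 0.70.
α = ln(0.70) / ln(58/500) = -0.356675/-2.154165 ≈ 0.166.

α ≈ 0.166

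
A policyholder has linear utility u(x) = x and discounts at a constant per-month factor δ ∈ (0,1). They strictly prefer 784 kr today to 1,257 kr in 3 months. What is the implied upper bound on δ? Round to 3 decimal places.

δ < 0.854

Under u(x) = x this choice says 784 > δ^3·1257.
Dividing by 1257: δ^3 < 0.62371. Both sides are positive, so the cube root keeps the direction.
δ < 0.62371^(1/3) = 0.854.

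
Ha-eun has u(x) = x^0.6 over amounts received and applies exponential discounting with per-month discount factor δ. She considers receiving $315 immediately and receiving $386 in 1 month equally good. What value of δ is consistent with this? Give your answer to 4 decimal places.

Indifference means u(315) = δ · u(386), so δ = u(315)/u(386).
With u(x) = x^0.6: δ = 315^0.6/386^0.6 = (315/386)^0.6 = 0.88518.

δ ≈ 0.8852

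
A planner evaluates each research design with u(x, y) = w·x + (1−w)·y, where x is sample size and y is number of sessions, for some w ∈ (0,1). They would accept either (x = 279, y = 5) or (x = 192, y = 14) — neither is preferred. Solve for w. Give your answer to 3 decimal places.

w = 0.094

Indifference: w·279 + (1−w)·5 = w·192 + (1−w)·14.
Collecting terms: w·87 = (1−w)·9.
Hence w = 9/(87+9) = 9/96 = 0.094.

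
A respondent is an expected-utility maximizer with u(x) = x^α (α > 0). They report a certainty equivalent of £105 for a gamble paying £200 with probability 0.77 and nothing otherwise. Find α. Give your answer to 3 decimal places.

α ≈ 0.406

The lottery's expected utility is 0.77·u(200) + 0.23·u(0) = 0.77·200^α (since u(0) = 0 for α > 0).
Setting u(105) equal to that: 105^α = 0.77·200^α ⇒ (105/200)^α = 0.77.
α = ln(0.77) / ln(105/200) = -0.261365/-0.644357 ≈ 0.406.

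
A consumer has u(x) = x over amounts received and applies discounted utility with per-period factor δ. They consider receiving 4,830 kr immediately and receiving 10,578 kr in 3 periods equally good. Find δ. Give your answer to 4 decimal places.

δ ≈ 0.7700

Indifference means u(4830) = δ^3 · u(10578), so δ^3 = u(4830)/u(10578).
With u(x) = x: δ^3 = 4830/10578 = 0.45661.
Hence δ = (0.45661)^(1/3) = 0.770042.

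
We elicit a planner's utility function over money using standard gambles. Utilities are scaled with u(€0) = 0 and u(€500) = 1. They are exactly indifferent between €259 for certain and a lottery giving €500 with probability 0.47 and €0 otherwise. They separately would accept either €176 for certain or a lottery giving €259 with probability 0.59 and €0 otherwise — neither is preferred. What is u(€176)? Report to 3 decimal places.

First, u(€259) = 0.47·u(€500) + 0.53·u(€0) = 0.47.
Chaining: u(€176) = 0.59·0.47 + 0.41·0.00 = 0.2773.

0.277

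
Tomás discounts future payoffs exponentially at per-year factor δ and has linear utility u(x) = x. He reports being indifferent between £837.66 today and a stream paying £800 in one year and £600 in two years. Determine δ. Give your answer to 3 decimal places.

The stream is worth 800δ + 600δ² today, so 800δ + 600δ² = 837.66.
So 600δ² + 800δ − 837.66 = 0.
δ = (−800 + √(800² + 4·600·837.66)) / (2·600) = (−800 + √2650384.00) / 1200 ≈ 0.690.

δ ≈ 0.690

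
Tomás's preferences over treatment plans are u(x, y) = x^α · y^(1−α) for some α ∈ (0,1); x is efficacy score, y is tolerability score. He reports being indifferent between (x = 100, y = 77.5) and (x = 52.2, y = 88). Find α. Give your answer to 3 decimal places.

α ≈ 0.163

Indifference: 100^α · 77.5^(1−α) = 52.2^α · 88^(1−α).
Taking logs: α·ln 100 + (1−α)·ln 77.5 = α·ln 52.2 + (1−α)·ln 88, i.e. α·0.650088 = (1−α)·0.127059.
So α/(1−α) = (0.127059)/(0.650088) = 0.195449, and α = 0.195449/1.195449 ≈ 0.163.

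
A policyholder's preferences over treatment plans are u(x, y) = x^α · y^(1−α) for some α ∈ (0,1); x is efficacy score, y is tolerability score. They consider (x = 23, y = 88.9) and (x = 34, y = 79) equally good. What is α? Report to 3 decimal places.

α ≈ 0.232

Indifference: 23^α · 88.9^(1−α) = 34^α · 79^(1−α).
Rearrange to (23/34)^α = (79/88.9)^(1−α) and take logs: α·-0.390866 = (1−α)·-0.118064.
Thus α·(-0.508930) = -0.118064, so α = -0.118064/-0.508930 ≈ 0.232.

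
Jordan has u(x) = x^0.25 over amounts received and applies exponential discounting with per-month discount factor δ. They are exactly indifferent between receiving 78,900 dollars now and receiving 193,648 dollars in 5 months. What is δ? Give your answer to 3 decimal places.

δ ≈ 0.956

The payoff in 5 months is discounted by δ^5, so u(78900) = δ^5·u(193648) and δ^5 = u(78900)/u(193648).
With u(x) = x^0.25: δ^5 = 78900^0.25/193648^0.25 = (78900/193648)^0.25 = 0.79894.
Hence δ = (0.79894)^(1/5) = 0.95610.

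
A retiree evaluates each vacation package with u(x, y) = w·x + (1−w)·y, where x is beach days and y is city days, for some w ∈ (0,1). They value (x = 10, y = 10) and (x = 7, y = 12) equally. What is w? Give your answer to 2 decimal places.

Equating utilities: w·10 + (1−w)·10 = w·7 + (1−w)·12.
Collecting terms: w·3 = (1−w)·2.
Hence w = 2/(3+2) = 2/5 = 0.40.

w = 0.40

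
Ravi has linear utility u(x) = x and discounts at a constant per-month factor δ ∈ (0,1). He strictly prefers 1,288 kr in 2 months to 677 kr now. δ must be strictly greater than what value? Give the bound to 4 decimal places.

δ > 0.7250

Comparing present values: 677 < δ^2·1288.
Hence δ^2 > 677/1288 = 0.52562, and x ↦ x^(1/2) is increasing on (0,∞).
δ > (677/1288)^(1/2) ≈ 0.7250.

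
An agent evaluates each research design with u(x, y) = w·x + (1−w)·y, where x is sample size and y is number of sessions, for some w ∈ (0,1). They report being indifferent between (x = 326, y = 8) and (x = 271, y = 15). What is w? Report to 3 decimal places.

u(326,8) = u(271,15) means w·326 + (1−w)·8 = w·271 + (1−w)·15.
Collecting terms: w·55 = (1−w)·7.
So w/(1−w) = 7/55 = 0.1273, giving w = 7/(55+7) = 0.113.

w = 0.113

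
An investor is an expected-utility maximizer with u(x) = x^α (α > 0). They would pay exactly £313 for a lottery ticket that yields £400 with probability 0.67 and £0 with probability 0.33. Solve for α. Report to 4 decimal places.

EU(lottery) = 0.67·400^α + 0.33·0 = 0.67·400^α.
Indifference: 313^α = 0.67·400^α, so (313/400)^α = 0.67.
Take logs: α = ln 0.67 / ln(313/400) ≈ 1.632860.

α ≈ 1.6329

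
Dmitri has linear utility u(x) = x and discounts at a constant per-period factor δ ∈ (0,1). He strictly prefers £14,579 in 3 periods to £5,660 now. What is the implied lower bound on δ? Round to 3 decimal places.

δ > 0.730

Comparing present values: 5660 < δ^3·14579.
Dividing by 14579: δ^3 > 0.38823. Both sides are positive, so the cube root keeps the direction.
δ > 0.38823^(1/3) = 0.730.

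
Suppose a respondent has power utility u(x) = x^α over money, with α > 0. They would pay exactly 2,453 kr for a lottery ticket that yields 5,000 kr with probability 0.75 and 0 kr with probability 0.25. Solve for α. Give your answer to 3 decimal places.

Since u(0) = 0, the lottery's EU is 0.75·5000^α.
Indifference: 2453^α = 0.75·5000^α, so (2453/5000)^α = 0.75.
α = ln(0.75) / ln(2453/5000) = -0.287682/-0.712126 ≈ 0.404.

α ≈ 0.404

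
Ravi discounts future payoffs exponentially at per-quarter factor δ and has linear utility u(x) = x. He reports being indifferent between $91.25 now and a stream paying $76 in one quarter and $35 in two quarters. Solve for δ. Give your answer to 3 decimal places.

δ ≈ 0.860

The stream is worth 76δ + 35δ² today, so 76δ + 35δ² = 91.25.
That is, 35δ² + 76δ − 91.25 = 0, a quadratic in δ.
The positive root is δ = [−76 + √(76² + 4·35·91.25)] / (2·35) = (−76 + 136.202)/70 ≈ 0.860.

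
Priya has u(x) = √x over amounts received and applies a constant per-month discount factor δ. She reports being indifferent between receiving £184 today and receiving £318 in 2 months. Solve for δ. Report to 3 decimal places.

Indifference means u(184) = δ^2 · u(318), so δ^2 = u(184)/u(318).
With u(x) = √x: δ^2 = √184/√318 = √(184/318) = 0.76067.
Hence δ = (0.76067)^(1/2) = 0.87216.

δ ≈ 0.872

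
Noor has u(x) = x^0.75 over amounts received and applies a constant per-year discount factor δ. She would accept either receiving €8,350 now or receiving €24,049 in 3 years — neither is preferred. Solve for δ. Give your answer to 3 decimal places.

The payoff in 3 years is discounted by δ^3, so u(8350) = δ^3·u(24049) and δ^3 = u(8350)/u(24049).
Since u(x) = x^0.75, δ^3 = (8350/24049)^0.75 = 0.34721^0.75 = 0.45232.
Taking the cube root: δ = 0.45232^(1/3) ≈ 0.768.

δ ≈ 0.768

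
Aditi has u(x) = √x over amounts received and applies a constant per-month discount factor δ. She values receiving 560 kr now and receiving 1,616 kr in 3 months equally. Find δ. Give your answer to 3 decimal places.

Indifference means u(560) = δ^3 · u(1616), so δ^3 = u(560)/u(1616).
Since u(x) = √x, δ^3 = √(560/1616) = 0.58867.
Hence δ = (0.58867)^(1/3) = 0.83809.

δ ≈ 0.838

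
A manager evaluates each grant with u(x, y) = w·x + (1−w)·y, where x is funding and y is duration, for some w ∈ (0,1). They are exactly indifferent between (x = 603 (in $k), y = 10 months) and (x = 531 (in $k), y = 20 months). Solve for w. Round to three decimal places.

w = 0.122

Indifference: w·603 + (1−w)·10 = w·531 + (1−w)·20.
w·(603−531) = (1−w)·(20−10), i.e. w·72 = (1−w)·10.
So w/(1−w) = 10/72 = 0.1389, giving w = 10/(72+10) = 0.122.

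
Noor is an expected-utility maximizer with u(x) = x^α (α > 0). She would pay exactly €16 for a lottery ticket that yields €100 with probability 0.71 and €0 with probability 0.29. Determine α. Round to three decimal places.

α ≈ 0.187

Since u(0) = 0, the lottery's EU is 0.71·100^α.
Setting u(16) equal to that: 16^α = 0.71·100^α ⇒ (16/100)^α = 0.71.
Take logs: α = ln 0.71 / ln(16/100) ≈ 0.18689.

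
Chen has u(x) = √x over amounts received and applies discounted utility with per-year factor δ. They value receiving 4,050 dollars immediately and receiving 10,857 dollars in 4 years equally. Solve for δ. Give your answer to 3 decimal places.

Indifference means u(4050) = δ^4 · u(10857), so δ^4 = u(4050)/u(10857).
Since u(x) = √x, δ^4 = √(4050/10857) = 0.61076.
Hence δ = (0.61076)^(1/4) = 0.88403.

δ ≈ 0.884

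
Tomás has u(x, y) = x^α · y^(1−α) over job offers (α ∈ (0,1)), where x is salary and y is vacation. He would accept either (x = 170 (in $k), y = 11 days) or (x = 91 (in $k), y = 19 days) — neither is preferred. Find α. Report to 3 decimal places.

α ≈ 0.467

The Cobb–Douglas utilities coincide, so 170^α·11^(1−α) = 91^α·19^(1−α).
(170/91)^α = (19/11)^(1−α); take logs: α·ln(170/91) = (1−α)·ln(19/11), i.e. α·0.624939 = (1−α)·0.546544.
Thus α·(1.171483) = 0.546544, so α = 0.546544/1.171483 ≈ 0.467.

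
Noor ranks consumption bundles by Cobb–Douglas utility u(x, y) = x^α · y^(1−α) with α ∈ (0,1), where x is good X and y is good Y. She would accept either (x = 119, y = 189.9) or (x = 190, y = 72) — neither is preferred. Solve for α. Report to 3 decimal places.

α ≈ 0.675

The Cobb–Douglas utilities coincide, so 119^α·189.9^(1−α) = 190^α·72^(1−α).
Taking logs: α·ln 119 + (1−α)·ln 189.9 = α·ln 190 + (1−α)·ln 72, i.e. α·-0.467901 = (1−α)·-0.969831.
Thus α·(-1.437732) = -0.969831, so α = -0.969831/-1.437732 ≈ 0.675.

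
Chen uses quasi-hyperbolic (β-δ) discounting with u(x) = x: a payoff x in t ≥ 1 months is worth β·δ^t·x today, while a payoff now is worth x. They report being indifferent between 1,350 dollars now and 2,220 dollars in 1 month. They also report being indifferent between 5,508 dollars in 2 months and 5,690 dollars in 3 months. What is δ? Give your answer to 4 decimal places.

The second indifference involves only future payoffs, so β cancels: β·δ^2·5508 = β·δ^3·5690, giving δ = 5508/5690 = 0.96801.

δ ≈ 0.9680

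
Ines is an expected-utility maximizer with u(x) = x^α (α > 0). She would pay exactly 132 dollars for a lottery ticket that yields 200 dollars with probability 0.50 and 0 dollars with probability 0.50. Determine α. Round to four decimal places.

EU(lottery) = 0.50·200^α + 0.50·0 = 0.50·200^α.
Setting u(132) equal to that: 132^α = 0.50·200^α ⇒ (132/200)^α = 0.50.
Take logs: α = ln 0.50 / ln(132/200) ≈ 1.668162.

α ≈ 1.6682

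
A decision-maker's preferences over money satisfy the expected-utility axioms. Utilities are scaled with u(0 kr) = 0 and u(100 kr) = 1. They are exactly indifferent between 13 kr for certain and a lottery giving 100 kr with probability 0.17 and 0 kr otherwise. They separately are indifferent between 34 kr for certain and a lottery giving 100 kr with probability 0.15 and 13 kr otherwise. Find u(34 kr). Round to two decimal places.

0.29

First, u(13 kr) = 0.17·u(100 kr) + 0.83·u(0 kr) = 0.17.
Chaining: u(34 kr) = 0.15·1.00 + 0.85·0.17 = 0.2945.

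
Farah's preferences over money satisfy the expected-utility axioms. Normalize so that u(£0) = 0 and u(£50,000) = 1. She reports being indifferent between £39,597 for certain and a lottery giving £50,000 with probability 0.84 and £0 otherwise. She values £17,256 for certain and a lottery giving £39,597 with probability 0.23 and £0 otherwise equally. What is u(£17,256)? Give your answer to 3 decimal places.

First, u(£39,597) = 0.84·u(£50,000) + 0.16·u(£0) = 0.84.
The second indifference gives u(£17,256) = 0.23·u(£39,597) + 0.77·u(£0) = 0.23·0.84 + 0.77·0.00 = 0.1932.

0.193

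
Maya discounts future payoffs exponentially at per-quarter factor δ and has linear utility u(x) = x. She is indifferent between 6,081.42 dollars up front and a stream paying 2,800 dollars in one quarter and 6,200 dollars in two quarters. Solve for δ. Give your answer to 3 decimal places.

Present value of the stream is 2800·δ + 6200·δ². Indifference gives 2800δ + 6200δ² = 6081.42.
So 6200δ² + 2800δ − 6081.42 = 0.
The positive root is δ = [−2800 + √(2800² + 4·6200·6081.42)] / (2·6200) = (−2800 + 12596.000)/12400 ≈ 0.790.

δ ≈ 0.790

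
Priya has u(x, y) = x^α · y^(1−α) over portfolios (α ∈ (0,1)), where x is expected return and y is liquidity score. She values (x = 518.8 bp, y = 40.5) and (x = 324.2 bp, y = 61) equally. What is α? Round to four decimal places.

α ≈ 0.4656

Set the two utilities equal: 518.8^α·40.5^(1−α) = 324.2^α·61^(1−α).
Rearrange to (518.8/324.2)^α = (61/40.5)^(1−α) and take logs: α·0.4701578 = (1−α)·0.4095719.
With A = 0.4701578 and B = 0.4095719: α·A = (1−α)·B, so α = B/(A+B) = 0.4095719/0.8797297 ≈ 0.4656.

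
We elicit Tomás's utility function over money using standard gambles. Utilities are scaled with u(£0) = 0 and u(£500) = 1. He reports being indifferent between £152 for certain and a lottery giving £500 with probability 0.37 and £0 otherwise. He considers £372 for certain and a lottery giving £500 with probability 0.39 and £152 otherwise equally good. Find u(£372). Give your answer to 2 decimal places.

From the first indifference, u(£152) = 0.37·u(£500) + 0.63·u(£0) = 0.37·1 + 0.63·0 = 0.37.
Chaining: u(£372) = 0.39·1.00 + 0.61·0.37 = 0.6157.

0.62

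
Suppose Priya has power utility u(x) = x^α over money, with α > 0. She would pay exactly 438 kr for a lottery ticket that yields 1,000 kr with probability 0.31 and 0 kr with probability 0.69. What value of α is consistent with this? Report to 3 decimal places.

The lottery's expected utility is 0.31·u(1000) + 0.69·u(0) = 0.31·1000^α (since u(0) = 0 for α > 0).
Equating: 438^α = 0.31·1000^α, i.e. 0.4380^α = 0.31.
α = ln(0.31) / ln(438/1000) = -1.171183/-0.825536 ≈ 1.419.

α ≈ 1.419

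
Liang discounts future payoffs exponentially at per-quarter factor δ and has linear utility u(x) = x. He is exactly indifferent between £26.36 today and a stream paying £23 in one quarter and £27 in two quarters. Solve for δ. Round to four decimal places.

Equating present values: 26.36 = 23δ + 27δ².
So 27δ² + 23δ − 26.36 = 0.
δ = (−23 + √(23² + 4·27·26.36)) / (2·27) = (−23 + √3375.88) / 54 ≈ 0.6500.

δ ≈ 0.6500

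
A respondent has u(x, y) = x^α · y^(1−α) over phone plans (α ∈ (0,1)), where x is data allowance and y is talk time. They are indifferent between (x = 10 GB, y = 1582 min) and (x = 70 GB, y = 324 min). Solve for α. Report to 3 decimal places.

α ≈ 0.449

Set the two utilities equal: 10^α·1582^(1−α) = 70^α·324^(1−α).
Taking logs: α·ln 10 + (1−α)·ln 1582 = α·ln 70 + (1−α)·ln 324, i.e. α·-1.945910 = (1−α)·-1.585702.
So α/(1−α) = (-1.585702)/(-1.945910) = 0.814890, and α = 0.814890/1.814890 ≈ 0.449.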